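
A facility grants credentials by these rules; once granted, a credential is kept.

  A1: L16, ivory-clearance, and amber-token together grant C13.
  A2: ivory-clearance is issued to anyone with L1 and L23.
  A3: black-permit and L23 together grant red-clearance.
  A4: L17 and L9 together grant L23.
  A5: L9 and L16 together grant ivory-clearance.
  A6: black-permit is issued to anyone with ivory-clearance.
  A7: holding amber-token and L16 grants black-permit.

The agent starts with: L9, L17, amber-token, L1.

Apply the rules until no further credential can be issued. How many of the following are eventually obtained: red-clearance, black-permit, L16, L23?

3

Holding L17 and L9 grants L23 (A4).
Holding L1 and L23 grants ivory-clearance (A2).
Holding ivory-clearance grants black-permit (A6).
Holding black-permit and L23 grants red-clearance (A3).
red-clearance: reached.
black-permit: reached.
No rule produces L16, and it is not given.
L23: reached.
Reached: red-clearance, black-permit, and L23 — 3 of the 4.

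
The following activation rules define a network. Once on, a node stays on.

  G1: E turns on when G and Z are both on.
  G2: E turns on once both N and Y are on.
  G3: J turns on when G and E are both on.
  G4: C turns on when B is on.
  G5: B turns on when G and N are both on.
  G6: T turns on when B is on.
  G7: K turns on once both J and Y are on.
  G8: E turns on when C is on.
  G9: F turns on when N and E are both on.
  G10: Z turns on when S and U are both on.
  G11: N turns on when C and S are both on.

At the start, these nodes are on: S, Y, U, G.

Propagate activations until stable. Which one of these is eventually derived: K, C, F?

G10: S and U on → Z on.
G and Z are on, so E turns on (G1).
G and E are on, so J turns on (G3).
G7: J and Y on → K on.
F would need N and E (G9), but N never turns on. C would need B (G4), but B never turns on.

K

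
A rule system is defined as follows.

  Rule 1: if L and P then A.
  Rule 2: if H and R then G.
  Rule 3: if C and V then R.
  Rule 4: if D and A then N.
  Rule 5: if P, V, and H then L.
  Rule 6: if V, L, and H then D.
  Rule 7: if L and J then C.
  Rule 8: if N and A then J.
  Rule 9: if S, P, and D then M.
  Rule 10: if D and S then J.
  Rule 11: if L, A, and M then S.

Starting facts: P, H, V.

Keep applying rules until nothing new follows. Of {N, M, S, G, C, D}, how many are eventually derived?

From P, V, and H, Rule 5 gives L.
V, L, and H hold, so D follows (Rule 6).
From L and P, Rule 1 gives A.
From D and A, Rule 4 gives N.
N and A hold, so J follows (Rule 8).
L and J hold, so C follows (Rule 7).
C and V hold, so R follows (Rule 3).
H and R hold, so G follows (Rule 2).
N: reached.
M would need S, P, and D (Rule 9), but S is never established.
S would need L, A, and M (Rule 11), but M is never established.
G: reached.
C: reached.
D: reached.
Reached: N, G, C, and D — 4 of the 6.

4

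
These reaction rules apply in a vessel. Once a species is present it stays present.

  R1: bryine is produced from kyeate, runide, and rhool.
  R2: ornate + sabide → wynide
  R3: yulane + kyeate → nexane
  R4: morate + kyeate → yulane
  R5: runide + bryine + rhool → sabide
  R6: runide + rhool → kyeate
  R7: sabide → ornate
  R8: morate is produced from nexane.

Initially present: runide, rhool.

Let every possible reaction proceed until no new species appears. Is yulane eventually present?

yulane would need morate and kyeate (R4), but morate never forms.

No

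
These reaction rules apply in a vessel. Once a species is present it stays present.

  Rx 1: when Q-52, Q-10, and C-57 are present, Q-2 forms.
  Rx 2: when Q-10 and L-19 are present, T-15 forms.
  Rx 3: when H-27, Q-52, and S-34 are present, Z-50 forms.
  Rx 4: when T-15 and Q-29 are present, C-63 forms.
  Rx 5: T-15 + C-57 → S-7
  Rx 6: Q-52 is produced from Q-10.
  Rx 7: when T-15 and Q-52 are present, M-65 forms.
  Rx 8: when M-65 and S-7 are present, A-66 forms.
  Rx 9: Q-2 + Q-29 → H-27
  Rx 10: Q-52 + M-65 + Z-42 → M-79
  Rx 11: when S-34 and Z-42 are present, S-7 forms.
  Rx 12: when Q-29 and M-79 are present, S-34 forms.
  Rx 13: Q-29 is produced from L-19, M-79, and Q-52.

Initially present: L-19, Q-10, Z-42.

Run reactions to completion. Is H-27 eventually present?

No

H-27 would need Q-2 and Q-29 (Rx 9), but Q-2 never forms.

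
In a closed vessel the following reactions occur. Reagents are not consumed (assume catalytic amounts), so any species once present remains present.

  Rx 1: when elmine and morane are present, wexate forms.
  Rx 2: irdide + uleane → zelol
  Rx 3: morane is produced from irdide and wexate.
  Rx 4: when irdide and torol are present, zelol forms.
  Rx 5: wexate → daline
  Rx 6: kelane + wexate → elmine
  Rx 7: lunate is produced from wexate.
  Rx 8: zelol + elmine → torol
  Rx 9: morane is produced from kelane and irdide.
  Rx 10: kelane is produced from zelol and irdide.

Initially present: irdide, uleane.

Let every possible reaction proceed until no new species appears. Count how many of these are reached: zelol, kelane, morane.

irdide and uleane present → zelol forms (Rx 2).
zelol and irdide present → kelane forms (Rx 10).
kelane and irdide present → morane forms (Rx 9).
zelol: reached.
kelane: reached.
morane: reached.
All 3 are reached.

3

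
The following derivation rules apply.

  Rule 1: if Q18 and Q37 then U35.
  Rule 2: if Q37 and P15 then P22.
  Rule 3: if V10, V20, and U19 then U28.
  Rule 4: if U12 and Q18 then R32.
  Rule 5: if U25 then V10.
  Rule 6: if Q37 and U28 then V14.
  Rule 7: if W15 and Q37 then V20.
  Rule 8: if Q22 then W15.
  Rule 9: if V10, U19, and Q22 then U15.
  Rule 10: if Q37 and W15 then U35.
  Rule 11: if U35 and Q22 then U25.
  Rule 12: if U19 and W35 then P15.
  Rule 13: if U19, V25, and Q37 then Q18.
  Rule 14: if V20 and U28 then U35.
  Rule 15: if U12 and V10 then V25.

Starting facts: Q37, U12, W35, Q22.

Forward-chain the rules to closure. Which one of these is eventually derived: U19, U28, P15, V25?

V25

From Q22, Rule 8 gives W15.
Q37 and W15 hold, so U35 follows (Rule 10).
From U35 and Q22, Rule 11 gives U25.
From U25, Rule 5 gives V10.
From U12 and V10, Rule 15 gives V25.
P15 would need U19 and W35 (Rule 12), but U19 is never established. U28 would need V10, V20, and U19 (Rule 3), but U19 is never established. No rule produces U19, and it is not given.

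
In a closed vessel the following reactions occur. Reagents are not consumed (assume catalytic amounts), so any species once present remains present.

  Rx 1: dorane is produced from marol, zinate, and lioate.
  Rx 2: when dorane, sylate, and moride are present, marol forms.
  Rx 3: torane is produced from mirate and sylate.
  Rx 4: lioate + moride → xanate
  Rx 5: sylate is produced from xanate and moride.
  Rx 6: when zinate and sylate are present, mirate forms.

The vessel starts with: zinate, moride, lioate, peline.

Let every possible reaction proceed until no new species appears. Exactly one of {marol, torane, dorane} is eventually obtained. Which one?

torane

lioate and moride present → xanate forms (Rx 4).
xanate and moride present → sylate forms (Rx 5).
zinate and sylate present → mirate forms (Rx 6).
mirate and sylate present → torane forms (Rx 3).
marol would need dorane, sylate, and moride (Rx 2), but dorane never forms. dorane would need marol, zinate, and lioate (Rx 1), but marol never forms.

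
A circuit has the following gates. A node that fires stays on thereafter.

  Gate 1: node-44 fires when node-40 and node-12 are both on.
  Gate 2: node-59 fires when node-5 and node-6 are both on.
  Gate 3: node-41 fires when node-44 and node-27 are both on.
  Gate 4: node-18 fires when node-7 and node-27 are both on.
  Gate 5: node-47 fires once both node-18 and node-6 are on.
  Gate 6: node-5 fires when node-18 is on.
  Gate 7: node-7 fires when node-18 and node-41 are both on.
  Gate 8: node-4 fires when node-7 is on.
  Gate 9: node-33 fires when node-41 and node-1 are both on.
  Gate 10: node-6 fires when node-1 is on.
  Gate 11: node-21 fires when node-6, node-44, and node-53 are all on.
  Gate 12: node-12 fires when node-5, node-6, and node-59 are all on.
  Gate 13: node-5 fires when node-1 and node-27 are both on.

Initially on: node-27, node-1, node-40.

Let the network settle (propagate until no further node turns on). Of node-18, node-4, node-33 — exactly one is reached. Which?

Gate 10: node-1 on → node-6 on.
node-1 and node-27 are on, so node-5 fires (Gate 13).
Gate 2: node-5 and node-6 on → node-59 on.
Gate 12: node-5, node-6, and node-59 on → node-12 on.
node-40 and node-12 are on, so node-44 fires (Gate 1).
node-44 and node-27 are on, so node-41 fires (Gate 3).
Gate 9: node-41 and node-1 on → node-33 on.
node-18 would need node-7 and node-27 (Gate 4), but node-7 never turns on. node-4 would need node-7 (Gate 8), but node-7 never turns on.

node-33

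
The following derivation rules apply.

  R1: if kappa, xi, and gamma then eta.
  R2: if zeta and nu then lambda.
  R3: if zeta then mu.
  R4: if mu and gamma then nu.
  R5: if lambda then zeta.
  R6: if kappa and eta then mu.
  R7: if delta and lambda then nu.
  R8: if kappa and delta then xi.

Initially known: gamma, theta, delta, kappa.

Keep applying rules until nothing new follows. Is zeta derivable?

No

zeta would need lambda (R5), but lambda is never established.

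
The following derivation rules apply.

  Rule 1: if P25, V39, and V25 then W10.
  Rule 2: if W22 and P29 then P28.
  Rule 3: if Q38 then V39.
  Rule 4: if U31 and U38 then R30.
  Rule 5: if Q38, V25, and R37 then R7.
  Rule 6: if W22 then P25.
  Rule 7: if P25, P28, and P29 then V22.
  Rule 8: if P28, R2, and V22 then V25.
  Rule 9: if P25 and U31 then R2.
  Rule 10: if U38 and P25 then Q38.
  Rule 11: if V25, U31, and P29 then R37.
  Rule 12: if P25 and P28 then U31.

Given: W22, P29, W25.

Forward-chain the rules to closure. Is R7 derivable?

R7 would need Q38, V25, and R37 (Rule 5), but Q38 is never established.

No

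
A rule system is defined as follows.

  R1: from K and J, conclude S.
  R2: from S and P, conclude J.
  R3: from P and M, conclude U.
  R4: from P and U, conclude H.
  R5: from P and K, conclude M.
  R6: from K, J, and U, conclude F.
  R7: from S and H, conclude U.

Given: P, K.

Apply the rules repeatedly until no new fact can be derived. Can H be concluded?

From P and K, R5 gives M.
From P and M, R3 gives U.
From P and U, R4 gives H.

Yes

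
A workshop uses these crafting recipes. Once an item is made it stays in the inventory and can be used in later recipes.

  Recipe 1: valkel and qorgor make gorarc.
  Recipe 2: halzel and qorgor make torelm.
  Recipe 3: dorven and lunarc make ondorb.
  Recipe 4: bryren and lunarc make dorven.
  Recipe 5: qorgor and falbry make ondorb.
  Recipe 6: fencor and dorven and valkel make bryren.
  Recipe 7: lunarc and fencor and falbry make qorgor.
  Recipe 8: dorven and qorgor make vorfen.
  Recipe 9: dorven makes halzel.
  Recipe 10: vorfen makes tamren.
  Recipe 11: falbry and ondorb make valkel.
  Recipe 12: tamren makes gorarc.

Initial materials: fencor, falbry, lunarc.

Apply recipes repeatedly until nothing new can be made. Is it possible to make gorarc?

lunarc and fencor and falbry → qorgor (Recipe 7).
Using Recipe 5, qorgor and falbry make ondorb.
Using Recipe 11, falbry and ondorb make valkel.
valkel and qorgor → gorarc (Recipe 1).

Yes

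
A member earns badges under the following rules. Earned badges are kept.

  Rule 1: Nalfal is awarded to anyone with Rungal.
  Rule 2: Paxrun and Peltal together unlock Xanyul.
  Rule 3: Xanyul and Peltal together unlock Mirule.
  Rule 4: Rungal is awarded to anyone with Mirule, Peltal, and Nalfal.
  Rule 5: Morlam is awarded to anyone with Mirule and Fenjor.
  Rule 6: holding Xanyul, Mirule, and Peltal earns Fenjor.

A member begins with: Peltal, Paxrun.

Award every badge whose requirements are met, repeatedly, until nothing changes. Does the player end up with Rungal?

No

Rungal would need Mirule, Peltal, and Nalfal (Rule 4), but Nalfal is never earned.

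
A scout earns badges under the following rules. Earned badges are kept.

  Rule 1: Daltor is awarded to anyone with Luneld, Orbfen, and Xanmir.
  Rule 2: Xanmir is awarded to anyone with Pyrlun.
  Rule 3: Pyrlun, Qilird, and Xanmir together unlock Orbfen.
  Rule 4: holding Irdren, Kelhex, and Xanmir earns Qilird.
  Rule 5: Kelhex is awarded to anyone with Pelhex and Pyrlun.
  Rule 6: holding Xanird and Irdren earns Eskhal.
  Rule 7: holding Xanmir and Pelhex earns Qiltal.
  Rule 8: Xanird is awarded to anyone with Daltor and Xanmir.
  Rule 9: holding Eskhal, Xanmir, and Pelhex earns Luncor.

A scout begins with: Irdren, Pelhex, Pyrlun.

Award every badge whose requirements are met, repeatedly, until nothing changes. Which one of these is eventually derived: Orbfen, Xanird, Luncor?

With Pyrlun, Xanmir is earned (Rule 2).
With Pelhex and Pyrlun, Kelhex is earned (Rule 5).
With Irdren, Kelhex, and Xanmir, Qilird is earned (Rule 4).
With Pyrlun, Qilird, and Xanmir, Orbfen is earned (Rule 3).
Luncor would need Eskhal, Xanmir, and Pelhex (Rule 9), but Eskhal is never earned. Xanird would need Daltor and Xanmir (Rule 8), but Daltor is never earned.

Orbfen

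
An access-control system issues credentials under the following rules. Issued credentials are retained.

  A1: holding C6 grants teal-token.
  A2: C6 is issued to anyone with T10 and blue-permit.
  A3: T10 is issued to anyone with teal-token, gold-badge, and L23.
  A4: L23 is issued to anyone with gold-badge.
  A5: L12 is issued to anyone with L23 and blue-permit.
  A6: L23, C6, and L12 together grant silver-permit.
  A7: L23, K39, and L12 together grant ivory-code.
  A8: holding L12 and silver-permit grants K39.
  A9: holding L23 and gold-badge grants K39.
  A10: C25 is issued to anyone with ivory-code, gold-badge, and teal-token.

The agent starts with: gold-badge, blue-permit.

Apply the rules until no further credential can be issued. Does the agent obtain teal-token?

No

teal-token would need C6 (A1), but C6 is never granted.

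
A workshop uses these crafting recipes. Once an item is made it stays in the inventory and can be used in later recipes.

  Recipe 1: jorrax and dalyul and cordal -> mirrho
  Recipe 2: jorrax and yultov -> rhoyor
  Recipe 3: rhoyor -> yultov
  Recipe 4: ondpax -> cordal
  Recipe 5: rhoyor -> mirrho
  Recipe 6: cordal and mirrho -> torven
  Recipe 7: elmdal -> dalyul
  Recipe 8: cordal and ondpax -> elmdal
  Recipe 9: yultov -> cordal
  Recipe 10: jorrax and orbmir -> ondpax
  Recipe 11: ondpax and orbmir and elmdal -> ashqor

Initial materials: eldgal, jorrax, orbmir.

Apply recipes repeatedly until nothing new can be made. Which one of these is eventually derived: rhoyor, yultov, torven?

jorrax and orbmir -> ondpax (Recipe 10).
Using Recipe 4, ondpax makes cordal.
cordal and ondpax -> elmdal (Recipe 8).
Using Recipe 7, elmdal makes dalyul.
Using Recipe 1, jorrax, dalyul, and cordal make mirrho.
Using Recipe 6, cordal and mirrho make torven.
rhoyor would need jorrax and yultov (Recipe 2), but yultov is never obtained. yultov would need rhoyor (Recipe 3), but rhoyor is never obtained.

torven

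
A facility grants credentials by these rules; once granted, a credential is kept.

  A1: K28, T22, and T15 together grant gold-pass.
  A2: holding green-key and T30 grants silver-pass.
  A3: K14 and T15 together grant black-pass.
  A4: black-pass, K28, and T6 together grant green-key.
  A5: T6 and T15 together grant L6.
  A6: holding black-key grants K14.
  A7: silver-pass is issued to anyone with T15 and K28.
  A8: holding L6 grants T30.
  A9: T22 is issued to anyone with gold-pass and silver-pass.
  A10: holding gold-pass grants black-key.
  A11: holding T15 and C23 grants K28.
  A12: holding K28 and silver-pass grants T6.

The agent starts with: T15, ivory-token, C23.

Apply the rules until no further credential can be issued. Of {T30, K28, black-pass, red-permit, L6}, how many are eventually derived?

Holding T15 and C23 grants K28 (A11).
Holding T15 and K28 grants silver-pass (A7).
Holding K28 and silver-pass grants T6 (A12).
Holding T6 and T15 grants L6 (A5).
Holding L6 grants T30 (A8).
T30: reached.
K28: reached.
black-pass would need K14 and T15 (A3), but K14 is never granted.
No rule produces red-permit, and it is not given.
L6: reached.
Reached: T30, K28, and L6 — 3 of the 5.

3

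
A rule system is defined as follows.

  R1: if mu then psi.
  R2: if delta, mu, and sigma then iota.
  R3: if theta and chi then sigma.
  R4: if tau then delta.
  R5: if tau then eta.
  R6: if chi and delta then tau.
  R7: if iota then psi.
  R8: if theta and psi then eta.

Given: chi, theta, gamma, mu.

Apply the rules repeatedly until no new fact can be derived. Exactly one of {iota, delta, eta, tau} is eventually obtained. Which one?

mu holds, so psi follows (R1).
theta and psi hold, so eta follows (R8).
iota would need delta, mu, and sigma (R2), but delta is never established. delta would need tau (R4), but tau is never established. tau would need chi and delta (R6), but delta is never established.

eta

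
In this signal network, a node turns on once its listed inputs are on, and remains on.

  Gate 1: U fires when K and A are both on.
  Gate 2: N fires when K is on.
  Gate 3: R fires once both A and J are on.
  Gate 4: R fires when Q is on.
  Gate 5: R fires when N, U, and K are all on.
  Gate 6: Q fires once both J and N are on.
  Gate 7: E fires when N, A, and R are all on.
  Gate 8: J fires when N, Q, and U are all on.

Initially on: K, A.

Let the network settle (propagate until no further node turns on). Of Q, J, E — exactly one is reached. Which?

E

Gate 1: K and A on → U on.
Gate 2: K on → N on.
Gate 5: N, U, and K on → R on.
Gate 7: N, A, and R on → E on.
J would need N, Q, and U (Gate 8), but Q never turns on. Q would need J and N (Gate 6), but J never turns on.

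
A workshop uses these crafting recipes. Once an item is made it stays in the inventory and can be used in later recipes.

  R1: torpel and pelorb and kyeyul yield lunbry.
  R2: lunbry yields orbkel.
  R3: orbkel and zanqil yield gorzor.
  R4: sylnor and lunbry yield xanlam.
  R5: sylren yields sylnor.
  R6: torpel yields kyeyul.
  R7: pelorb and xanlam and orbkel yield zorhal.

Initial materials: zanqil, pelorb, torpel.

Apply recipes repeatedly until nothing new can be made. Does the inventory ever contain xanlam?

No

xanlam would need sylnor and lunbry (R4), but sylnor is never obtained.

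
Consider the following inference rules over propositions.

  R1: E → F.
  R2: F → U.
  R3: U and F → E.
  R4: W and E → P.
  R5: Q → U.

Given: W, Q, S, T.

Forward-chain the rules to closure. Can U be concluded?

Yes

From Q, R5 gives U.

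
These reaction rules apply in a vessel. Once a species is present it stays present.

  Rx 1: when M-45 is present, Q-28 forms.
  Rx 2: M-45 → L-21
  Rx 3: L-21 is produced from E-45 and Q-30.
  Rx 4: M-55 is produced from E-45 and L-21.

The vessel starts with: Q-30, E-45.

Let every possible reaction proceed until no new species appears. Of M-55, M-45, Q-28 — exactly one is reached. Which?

M-55

E-45 and Q-30 present → L-21 forms (Rx 3).
E-45 and L-21 present → M-55 forms (Rx 4).
Q-28 would need M-45 (Rx 1), but M-45 never forms. No rule produces M-45, and it is not given.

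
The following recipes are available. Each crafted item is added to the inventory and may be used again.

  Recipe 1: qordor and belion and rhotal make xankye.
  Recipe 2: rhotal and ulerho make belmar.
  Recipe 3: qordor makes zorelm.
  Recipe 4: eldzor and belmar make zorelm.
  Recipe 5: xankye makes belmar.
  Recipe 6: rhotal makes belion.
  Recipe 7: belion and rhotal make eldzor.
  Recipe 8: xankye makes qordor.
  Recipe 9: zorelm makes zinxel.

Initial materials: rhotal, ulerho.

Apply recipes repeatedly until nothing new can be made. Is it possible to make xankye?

xankye would need qordor, belion, and rhotal (Recipe 1), but qordor is never obtained.

No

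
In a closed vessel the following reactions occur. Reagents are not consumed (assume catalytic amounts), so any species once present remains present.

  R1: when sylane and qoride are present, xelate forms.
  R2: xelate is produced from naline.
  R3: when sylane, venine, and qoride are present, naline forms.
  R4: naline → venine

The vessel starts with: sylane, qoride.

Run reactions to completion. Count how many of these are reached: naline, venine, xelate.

sylane and qoride present → xelate forms (R1).
naline would need sylane, venine, and qoride (R3), but venine never forms.
venine would need naline (R4), but naline never forms.
xelate: reached.
Reached: xelate — 1 of the 3.

1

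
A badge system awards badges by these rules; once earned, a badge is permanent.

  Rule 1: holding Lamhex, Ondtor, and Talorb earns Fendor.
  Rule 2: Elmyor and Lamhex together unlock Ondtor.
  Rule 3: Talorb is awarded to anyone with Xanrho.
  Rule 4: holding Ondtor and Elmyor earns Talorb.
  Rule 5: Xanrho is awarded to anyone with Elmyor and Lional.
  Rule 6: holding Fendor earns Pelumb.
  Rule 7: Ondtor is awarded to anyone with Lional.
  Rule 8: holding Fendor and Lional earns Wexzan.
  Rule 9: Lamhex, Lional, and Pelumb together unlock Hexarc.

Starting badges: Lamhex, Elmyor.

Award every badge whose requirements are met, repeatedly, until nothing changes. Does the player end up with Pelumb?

Yes

With Elmyor and Lamhex, Ondtor is earned (Rule 2).
With Ondtor and Elmyor, Talorb is earned (Rule 4).
With Lamhex, Ondtor, and Talorb, Fendor is earned (Rule 1).
With Fendor, Pelumb is earned (Rule 6).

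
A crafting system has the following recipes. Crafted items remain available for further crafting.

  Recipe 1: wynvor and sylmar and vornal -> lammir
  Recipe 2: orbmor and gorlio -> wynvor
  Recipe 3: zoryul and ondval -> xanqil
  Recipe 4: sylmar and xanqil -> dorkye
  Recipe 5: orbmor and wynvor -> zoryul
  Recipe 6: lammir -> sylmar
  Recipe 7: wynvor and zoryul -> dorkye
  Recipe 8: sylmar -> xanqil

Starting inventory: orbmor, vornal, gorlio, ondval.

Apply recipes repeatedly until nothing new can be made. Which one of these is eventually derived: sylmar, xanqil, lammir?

xanqil

orbmor and gorlio -> wynvor (Recipe 2).
orbmor and wynvor -> zoryul (Recipe 5).
Using Recipe 3, zoryul and ondval make xanqil.
lammir would need wynvor, sylmar, and vornal (Recipe 1), but sylmar is never obtained. sylmar would need lammir (Recipe 6), but lammir is never obtained.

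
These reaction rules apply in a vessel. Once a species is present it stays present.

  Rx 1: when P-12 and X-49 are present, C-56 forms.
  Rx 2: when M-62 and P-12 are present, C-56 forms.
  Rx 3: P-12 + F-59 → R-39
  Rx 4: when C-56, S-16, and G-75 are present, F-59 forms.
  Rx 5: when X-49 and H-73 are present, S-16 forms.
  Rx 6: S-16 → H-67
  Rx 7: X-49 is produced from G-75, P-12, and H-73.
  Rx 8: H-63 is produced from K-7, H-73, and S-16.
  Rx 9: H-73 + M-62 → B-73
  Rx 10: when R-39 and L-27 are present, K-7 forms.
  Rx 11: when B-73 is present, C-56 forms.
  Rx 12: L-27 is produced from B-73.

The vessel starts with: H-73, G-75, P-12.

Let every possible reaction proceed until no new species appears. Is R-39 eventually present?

G-75, P-12, and H-73 present → X-49 forms (Rx 7).
X-49 and H-73 present → S-16 forms (Rx 5).
P-12 and X-49 present → C-56 forms (Rx 1).
C-56, S-16, and G-75 present → F-59 forms (Rx 4).
P-12 and F-59 present → R-39 forms (Rx 3).

Yes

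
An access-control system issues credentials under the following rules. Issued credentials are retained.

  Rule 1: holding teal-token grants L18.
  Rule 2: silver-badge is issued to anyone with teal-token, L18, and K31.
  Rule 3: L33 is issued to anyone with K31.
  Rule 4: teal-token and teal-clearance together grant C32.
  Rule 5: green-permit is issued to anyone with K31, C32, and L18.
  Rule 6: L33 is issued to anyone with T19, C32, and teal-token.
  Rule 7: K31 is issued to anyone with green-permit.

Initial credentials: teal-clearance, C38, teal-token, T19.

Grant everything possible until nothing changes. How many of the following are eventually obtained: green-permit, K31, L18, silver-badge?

Holding teal-token grants L18 (Rule 1).
green-permit would need K31, C32, and L18 (Rule 5), but K31 is never granted.
K31 would need green-permit (Rule 7), but green-permit is never granted.
L18: reached.
silver-badge would need teal-token, L18, and K31 (Rule 2), but K31 is never granted.
Reached: L18 — 1 of the 4.

1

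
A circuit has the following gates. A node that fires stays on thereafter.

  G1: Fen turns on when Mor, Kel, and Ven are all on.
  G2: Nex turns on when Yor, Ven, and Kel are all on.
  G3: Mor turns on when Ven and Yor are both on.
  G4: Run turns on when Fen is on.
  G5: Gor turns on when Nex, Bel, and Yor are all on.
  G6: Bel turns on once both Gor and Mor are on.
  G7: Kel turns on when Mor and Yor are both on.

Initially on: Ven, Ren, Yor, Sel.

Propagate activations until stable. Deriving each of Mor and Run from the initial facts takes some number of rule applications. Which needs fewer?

Mor

Mor: G3: Ven and Yor on → Mor on. [1 rule application]
Run: G3: Ven and Yor on → Mor on. G7: Mor and Yor on → Kel on. G1: Mor, Kel, and Ven on → Fen on. Fen is on, so Run turns on (G4). [4 rule applications]
Mor needs fewer.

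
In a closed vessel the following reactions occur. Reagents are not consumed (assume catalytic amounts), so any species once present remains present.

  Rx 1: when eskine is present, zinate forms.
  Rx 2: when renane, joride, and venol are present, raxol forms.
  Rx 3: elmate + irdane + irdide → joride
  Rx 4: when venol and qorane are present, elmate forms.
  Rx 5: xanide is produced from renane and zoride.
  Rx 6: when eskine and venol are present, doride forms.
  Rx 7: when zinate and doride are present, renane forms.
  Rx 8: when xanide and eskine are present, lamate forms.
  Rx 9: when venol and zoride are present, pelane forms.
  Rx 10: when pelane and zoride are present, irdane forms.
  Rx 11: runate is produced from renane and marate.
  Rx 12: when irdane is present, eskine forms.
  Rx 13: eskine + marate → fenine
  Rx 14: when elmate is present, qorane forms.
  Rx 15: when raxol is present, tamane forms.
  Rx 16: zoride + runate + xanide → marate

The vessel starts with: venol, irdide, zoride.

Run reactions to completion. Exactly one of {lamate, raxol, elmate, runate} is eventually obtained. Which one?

lamate

venol and zoride present → pelane forms (Rx 9).
pelane and zoride present → irdane forms (Rx 10).
irdane present → eskine forms (Rx 12).
eskine and venol present → doride forms (Rx 6).
eskine present → zinate forms (Rx 1).
zinate and doride present → renane forms (Rx 7).
renane and zoride present → xanide forms (Rx 5).
xanide and eskine present → lamate forms (Rx 8).
raxol would need renane, joride, and venol (Rx 2), but joride never forms. runate would need renane and marate (Rx 11), but marate never forms. elmate would need venol and qorane (Rx 4), but qorane never forms.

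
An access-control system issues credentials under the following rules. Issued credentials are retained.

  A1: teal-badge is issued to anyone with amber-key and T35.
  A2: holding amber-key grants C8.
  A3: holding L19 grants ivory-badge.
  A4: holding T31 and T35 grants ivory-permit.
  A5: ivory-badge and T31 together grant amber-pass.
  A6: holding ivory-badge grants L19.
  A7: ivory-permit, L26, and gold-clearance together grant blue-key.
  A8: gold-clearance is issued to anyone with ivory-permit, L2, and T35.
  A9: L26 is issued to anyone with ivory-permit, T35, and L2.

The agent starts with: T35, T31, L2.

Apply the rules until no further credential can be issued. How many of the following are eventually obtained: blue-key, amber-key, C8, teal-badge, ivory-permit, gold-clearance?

Holding T31 and T35 grants ivory-permit (A4).
Holding ivory-permit, T35, and L2 grants L26 (A9).
Holding ivory-permit, L2, and T35 grants gold-clearance (A8).
Holding ivory-permit, L26, and gold-clearance grants blue-key (A7).
blue-key: reached.
No rule produces amber-key, and it is not given.
C8 would need amber-key (A2), but amber-key is never granted.
teal-badge would need amber-key and T35 (A1), but amber-key is never granted.
ivory-permit: reached.
gold-clearance: reached.
Reached: blue-key, ivory-permit, and gold-clearance — 3 of the 6.

3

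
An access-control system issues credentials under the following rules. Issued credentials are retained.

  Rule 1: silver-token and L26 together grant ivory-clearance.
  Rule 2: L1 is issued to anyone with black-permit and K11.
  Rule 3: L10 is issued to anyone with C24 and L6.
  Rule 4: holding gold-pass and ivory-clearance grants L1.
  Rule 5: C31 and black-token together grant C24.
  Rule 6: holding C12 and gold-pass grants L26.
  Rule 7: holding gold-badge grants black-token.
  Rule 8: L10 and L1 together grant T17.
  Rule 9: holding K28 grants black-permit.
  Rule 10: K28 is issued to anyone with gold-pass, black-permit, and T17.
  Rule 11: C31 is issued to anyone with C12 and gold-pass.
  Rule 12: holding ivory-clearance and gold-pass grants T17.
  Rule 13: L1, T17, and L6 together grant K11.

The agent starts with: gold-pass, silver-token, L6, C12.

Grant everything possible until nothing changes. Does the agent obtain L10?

L10 would need C24 and L6 (Rule 3), but C24 is never granted.

No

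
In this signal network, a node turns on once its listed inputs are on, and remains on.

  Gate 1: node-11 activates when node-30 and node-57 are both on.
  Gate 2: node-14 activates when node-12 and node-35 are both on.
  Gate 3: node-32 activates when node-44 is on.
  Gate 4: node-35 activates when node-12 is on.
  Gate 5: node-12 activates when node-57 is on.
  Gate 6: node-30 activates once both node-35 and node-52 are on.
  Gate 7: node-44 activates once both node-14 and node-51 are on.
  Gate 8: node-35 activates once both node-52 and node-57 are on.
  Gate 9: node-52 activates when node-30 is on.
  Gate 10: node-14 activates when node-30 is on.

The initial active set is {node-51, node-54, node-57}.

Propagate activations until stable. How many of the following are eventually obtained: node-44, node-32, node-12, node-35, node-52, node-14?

node-57 is on, so node-12 activates (Gate 5).
Gate 4: node-12 on → node-35 on.
node-12 and node-35 are on, so node-14 activates (Gate 2).
node-14 and node-51 are on, so node-44 activates (Gate 7).
node-44 is on, so node-32 activates (Gate 3).
node-44: reached.
node-32: reached.
node-12: reached.
node-35: reached.
node-52 would need node-30 (Gate 9), but node-30 never turns on.
node-14: reached.
Reached: node-44, node-32, node-12, node-35, and node-14 — 5 of the 6.

5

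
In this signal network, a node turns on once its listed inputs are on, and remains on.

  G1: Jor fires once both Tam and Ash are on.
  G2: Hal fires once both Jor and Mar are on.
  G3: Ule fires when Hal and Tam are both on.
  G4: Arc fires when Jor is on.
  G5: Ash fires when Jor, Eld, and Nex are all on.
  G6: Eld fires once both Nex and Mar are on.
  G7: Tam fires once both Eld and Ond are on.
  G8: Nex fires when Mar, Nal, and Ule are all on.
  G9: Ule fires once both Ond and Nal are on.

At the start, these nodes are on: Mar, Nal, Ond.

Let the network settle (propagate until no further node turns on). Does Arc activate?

Arc would need Jor (G4), but Jor never turns on.

No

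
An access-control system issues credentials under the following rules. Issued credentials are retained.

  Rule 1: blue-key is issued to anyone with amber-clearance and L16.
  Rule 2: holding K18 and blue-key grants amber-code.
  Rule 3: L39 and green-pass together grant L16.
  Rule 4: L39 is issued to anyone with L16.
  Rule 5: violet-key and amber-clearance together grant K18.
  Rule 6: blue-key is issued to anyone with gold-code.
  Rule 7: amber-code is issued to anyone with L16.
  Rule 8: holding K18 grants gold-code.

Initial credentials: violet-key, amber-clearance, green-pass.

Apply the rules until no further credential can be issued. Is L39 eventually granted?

L39 would need L16 (Rule 4), but L16 is never granted.

No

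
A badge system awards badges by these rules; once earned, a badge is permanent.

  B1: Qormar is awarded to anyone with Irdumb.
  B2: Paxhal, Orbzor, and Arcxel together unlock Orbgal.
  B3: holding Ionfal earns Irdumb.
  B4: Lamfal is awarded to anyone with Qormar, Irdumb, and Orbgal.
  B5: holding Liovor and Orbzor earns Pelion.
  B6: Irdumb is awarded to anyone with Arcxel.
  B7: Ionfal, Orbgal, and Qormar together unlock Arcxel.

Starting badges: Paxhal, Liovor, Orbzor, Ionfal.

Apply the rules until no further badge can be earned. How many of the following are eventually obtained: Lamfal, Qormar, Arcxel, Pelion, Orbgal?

With Ionfal, Irdumb is earned (B3).
With Liovor and Orbzor, Pelion is earned (B5).
With Irdumb, Qormar is earned (B1).
Lamfal would need Qormar, Irdumb, and Orbgal (B4), but Orbgal is never earned.
Qormar: reached.
Arcxel would need Ionfal, Orbgal, and Qormar (B7), but Orbgal is never earned.
Pelion: reached.
Orbgal would need Paxhal, Orbzor, and Arcxel (B2), but Arcxel is never earned.
Reached: Qormar and Pelion — 2 of the 5.

2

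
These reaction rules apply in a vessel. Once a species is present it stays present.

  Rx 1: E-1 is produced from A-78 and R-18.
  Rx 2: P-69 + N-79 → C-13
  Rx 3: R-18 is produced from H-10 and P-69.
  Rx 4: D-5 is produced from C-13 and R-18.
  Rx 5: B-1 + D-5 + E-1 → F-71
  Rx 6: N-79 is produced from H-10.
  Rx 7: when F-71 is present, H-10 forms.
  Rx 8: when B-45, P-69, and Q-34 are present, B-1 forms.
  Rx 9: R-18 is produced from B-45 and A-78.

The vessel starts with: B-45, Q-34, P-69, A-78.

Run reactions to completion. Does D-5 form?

D-5 would need C-13 and R-18 (Rx 4), but C-13 never forms.

No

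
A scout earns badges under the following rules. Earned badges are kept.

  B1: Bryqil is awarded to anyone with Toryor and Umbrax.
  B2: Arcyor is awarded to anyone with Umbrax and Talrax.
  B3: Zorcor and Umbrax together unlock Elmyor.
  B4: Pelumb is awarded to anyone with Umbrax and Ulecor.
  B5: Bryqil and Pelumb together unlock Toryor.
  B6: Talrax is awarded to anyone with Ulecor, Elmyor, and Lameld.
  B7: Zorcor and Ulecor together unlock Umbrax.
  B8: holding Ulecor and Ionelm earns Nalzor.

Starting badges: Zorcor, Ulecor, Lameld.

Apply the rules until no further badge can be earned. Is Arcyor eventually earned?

Yes

With Zorcor and Ulecor, Umbrax is earned (B7).
With Zorcor and Umbrax, Elmyor is earned (B3).
With Ulecor, Elmyor, and Lameld, Talrax is earned (B6).
With Umbrax and Talrax, Arcyor is earned (B2).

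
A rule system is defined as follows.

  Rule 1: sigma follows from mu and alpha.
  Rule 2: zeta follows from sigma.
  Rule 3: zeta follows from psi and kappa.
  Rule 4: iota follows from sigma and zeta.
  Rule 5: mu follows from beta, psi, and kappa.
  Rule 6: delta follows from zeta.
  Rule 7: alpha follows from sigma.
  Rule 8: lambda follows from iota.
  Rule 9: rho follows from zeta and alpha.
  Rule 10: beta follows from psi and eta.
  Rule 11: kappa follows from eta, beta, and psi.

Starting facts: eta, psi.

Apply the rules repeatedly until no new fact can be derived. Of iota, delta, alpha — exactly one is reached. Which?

delta

psi and eta hold, so beta follows (Rule 10).
From eta, beta, and psi, Rule 11 gives kappa.
psi and kappa hold, so zeta follows (Rule 3).
zeta holds, so delta follows (Rule 6).
alpha would need sigma (Rule 7), but sigma is never established. iota would need sigma and zeta (Rule 4), but sigma is never established.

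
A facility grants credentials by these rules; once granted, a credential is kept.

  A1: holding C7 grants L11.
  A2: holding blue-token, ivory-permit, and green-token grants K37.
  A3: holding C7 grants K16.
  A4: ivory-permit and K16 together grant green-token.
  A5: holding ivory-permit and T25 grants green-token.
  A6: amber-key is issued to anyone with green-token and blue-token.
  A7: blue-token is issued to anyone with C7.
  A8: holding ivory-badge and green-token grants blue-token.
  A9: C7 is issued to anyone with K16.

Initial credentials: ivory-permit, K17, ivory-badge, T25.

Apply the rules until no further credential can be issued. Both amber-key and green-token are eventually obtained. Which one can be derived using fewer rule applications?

green-token

green-token: Holding ivory-permit and T25 grants green-token (A5). [1 rule application]
amber-key: Holding ivory-permit and T25 grants green-token (A5). Holding ivory-badge and green-token grants blue-token (A8). Holding green-token and blue-token grants amber-key (A6). [3 rule applications]
green-token needs fewer.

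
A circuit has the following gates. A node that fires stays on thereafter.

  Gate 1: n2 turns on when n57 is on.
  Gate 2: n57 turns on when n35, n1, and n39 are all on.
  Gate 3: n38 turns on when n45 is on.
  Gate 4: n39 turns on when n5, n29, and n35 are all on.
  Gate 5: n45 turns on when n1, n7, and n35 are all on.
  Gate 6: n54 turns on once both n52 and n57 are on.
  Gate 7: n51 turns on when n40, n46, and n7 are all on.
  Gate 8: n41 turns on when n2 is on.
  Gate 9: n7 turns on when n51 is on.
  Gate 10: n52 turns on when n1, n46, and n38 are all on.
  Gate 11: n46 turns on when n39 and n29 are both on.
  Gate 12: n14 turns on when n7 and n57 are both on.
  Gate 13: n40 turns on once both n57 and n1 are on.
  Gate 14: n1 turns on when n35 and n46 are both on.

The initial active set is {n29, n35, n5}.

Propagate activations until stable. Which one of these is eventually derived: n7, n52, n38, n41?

Gate 4: n5, n29, and n35 on → n39 on.
Gate 11: n39 and n29 on → n46 on.
n35 and n46 are on, so n1 turns on (Gate 14).
Gate 2: n35, n1, and n39 on → n57 on.
Gate 1: n57 on → n2 on.
Gate 8: n2 on → n41 on.
n38 would need n45 (Gate 3), but n45 never turns on. n7 would need n51 (Gate 9), but n51 never turns on. n52 would need n1, n46, and n38 (Gate 10), but n38 never turns on.

n41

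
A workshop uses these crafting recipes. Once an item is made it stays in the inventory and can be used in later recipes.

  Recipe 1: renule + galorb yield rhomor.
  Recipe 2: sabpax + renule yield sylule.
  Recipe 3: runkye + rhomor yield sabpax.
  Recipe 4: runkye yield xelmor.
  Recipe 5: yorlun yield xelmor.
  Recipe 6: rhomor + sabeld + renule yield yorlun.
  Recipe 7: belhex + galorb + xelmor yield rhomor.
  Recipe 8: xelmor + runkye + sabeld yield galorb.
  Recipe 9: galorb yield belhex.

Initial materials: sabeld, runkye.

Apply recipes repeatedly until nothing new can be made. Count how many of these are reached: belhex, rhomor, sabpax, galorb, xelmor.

5

runkye → xelmor (Recipe 4).
xelmor + runkye + sabeld → galorb (Recipe 8).
Using Recipe 9, galorb makes belhex.
Using Recipe 7, belhex, galorb, and xelmor make rhomor.
runkye + rhomor → sabpax (Recipe 3).
belhex: reached.
rhomor: reached.
sabpax: reached.
galorb: reached.
xelmor: reached.
All 5 are reached.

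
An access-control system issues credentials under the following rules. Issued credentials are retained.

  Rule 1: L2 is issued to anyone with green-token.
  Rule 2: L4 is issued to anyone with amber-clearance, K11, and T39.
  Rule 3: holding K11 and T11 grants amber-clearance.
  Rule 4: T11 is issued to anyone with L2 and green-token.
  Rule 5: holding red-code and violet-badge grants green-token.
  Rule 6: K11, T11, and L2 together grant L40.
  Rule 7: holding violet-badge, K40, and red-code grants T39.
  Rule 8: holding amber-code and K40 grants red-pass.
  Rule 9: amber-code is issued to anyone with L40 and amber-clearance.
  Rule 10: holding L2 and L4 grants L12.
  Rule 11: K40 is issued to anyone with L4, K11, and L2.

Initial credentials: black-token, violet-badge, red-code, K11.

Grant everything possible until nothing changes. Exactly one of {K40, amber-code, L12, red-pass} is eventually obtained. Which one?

amber-code

Holding red-code and violet-badge grants green-token (Rule 5).
Holding green-token grants L2 (Rule 1).
Holding L2 and green-token grants T11 (Rule 4).
Holding K11, T11, and L2 grants L40 (Rule 6).
Holding K11 and T11 grants amber-clearance (Rule 3).
Holding L40 and amber-clearance grants amber-code (Rule 9).
red-pass would need amber-code and K40 (Rule 8), but K40 is never granted. K40 would need L4, K11, and L2 (Rule 11), but L4 is never granted. L12 would need L2 and L4 (Rule 10), but L4 is never granted.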